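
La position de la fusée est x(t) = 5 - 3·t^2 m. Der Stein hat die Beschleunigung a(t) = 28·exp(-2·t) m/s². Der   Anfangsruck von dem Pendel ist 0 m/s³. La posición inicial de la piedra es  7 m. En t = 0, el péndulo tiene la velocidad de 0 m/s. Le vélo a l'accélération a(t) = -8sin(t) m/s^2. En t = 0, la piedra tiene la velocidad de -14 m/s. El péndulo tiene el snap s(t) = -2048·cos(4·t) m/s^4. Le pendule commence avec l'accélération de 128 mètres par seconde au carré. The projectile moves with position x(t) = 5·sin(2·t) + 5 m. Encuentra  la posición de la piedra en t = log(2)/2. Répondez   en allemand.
Ausgehend von der Beschleunigung a(t) = 28·exp(-2·t), nehmen wir 2 Integrale. Das Integral von der Beschleunigung ist die Geschwindigkeit. Mit v(0) = -14 erhalten wir v(t) = -14·exp(-2·t). Mit ∫v(t)dt und Anwendung von x(0) = 7, finden wir x(t) = 7·exp(-2·t). Mit x(t) = 7·exp(-2·t) und Einsetzen von t = log(2)/2, finden wir x = 7/2.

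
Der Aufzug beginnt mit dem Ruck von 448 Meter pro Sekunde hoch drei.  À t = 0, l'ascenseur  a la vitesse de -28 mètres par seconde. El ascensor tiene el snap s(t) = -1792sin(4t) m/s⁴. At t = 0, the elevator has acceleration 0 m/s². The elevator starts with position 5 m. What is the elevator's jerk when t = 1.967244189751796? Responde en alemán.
Um dies zu lösen, müssen wir 1 Stammfunktion unserer Gleichung für den Snap s(t) = -1792·sin(4·t) finden. Die Stammfunktion von dem Snap, mit j(0) = 448, ergibt den Ruck: j(t) = 448·cos(4·t). Wir haben den Ruck j(t) = 448·cos(4·t). Durch Einsetzen von t = 1.967244189751796: j(1.967244189751796) = -6.71756426309898.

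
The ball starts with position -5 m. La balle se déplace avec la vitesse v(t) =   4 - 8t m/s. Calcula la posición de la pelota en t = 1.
Para resolver esto, necesitamos tomar 1 integral de nuestra ecuación de la velocidad v(t) = 4 - 8·t. Tomando ∫v(t)dt y aplicando x(0) = -5, encontramos x(t) = -4·t^2 + 4·t - 5. Tenemos la posición x(t) = -4·t^2 + 4·t - 5. Sustituyendo t = 1: x(1) = -5.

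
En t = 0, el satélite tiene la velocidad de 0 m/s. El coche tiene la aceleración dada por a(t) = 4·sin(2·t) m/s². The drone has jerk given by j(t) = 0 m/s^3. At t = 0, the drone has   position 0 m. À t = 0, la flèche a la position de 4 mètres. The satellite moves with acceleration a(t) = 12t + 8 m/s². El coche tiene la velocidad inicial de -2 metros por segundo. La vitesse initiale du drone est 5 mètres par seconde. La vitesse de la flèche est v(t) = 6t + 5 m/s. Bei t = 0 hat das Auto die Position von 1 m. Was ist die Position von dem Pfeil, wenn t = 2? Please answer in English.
We must find the antiderivative of our velocity equation v(t) = 6·t + 5 1 time. Integrating velocity and using the initial condition x(0) = 4, we get x(t) = 3·t^2 + 5·t + 4. We have position x(t) = 3·t^2 + 5·t + 4. Substituting t = 2: x(2) = 26.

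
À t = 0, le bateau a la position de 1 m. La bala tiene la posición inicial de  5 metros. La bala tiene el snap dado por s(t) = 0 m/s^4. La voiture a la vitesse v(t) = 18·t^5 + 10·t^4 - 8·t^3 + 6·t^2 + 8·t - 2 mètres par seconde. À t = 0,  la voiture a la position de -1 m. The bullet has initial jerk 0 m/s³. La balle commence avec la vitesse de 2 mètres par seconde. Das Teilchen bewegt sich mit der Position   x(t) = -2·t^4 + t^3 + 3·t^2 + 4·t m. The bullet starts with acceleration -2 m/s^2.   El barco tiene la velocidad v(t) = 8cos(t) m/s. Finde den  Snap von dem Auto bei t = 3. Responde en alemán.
Um dies zu lösen, müssen wir 3 Ableitungen unserer Gleichung für die Geschwindigkeit v(t) = 18·t^5 + 10·t^4 - 8·t^3 + 6·t^2 + 8·t - 2 nehmen. Durch Ableiten von der Geschwindigkeit erhalten wir die Beschleunigung: a(t) = 90·t^4 + 40·t^3 - 24·t^2 + 12·t + 8. Mit d/dt von a(t) finden wir j(t) = 360·t^3 + 120·t^2 - 48·t + 12. Mit d/dt von j(t) finden wir s(t) = 1080·t^2 + 240·t - 48. Wir haben den Snap s(t) = 1080·t^2 + 240·t - 48. Durch Einsetzen von t = 3: s(3) = 10392.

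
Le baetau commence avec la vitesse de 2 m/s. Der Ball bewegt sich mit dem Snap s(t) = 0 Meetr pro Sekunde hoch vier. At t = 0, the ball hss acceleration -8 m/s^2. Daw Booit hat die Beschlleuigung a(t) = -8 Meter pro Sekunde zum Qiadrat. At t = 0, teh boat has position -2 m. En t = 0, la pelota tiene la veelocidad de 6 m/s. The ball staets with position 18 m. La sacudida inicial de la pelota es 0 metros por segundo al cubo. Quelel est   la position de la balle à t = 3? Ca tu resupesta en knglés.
To solve this, we need to take 4 antiderivatives of our snap equation s(t) = 0. Taking ∫s(t)dt and applying j(0) = 0, we find j(t) = 0. The antiderivative of jerk, with a(0) = -8, gives acceleration: a(t) = -8. Integrating acceleration and using the initial condition v(0) = 6, we get v(t) = 6 - 8·t. The antiderivative of velocity is position. Using x(0) = 18, we get x(t) = -4·t^2 + 6·t + 18. From the given position equation x(t) = -4·t^2 + 6·t + 18, we substitute t = 3 to get x = 0.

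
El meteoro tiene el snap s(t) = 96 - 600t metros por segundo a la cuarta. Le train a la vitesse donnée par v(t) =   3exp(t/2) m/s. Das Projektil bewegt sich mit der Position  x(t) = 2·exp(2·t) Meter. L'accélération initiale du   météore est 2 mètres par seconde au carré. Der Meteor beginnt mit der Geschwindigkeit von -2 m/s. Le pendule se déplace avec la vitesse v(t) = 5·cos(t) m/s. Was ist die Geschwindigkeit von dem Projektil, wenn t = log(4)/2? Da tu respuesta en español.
Partiendo de la posición x(t) = 2·exp(2·t), tomamos 1 derivada. Tomando d/dt de x(t), encontramos v(t) = 4·exp(2·t). De la ecuación de la velocidad v(t) = 4·exp(2·t), sustituimos t = log(4)/2 para obtener v = 16.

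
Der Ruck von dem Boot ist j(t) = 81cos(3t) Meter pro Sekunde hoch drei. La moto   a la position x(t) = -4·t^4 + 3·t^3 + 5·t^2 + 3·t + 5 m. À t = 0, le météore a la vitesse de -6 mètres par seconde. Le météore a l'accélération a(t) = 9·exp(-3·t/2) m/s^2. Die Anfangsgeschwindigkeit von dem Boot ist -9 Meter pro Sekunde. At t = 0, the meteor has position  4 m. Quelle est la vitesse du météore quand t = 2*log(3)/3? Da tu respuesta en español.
Debemos encontrar la integral de nuestra ecuación de la aceleración a(t) = 9·exp(-3·t/2) 1 vez. Integrando la aceleración y usando la condición inicial v(0) = -6, obtenemos v(t) = -6·exp(-3·t/2). Tenemos la velocidad v(t) = -6·exp(-3·t/2). Sustituyendo t = 2*log(3)/3: v(2*log(3)/3) = -2.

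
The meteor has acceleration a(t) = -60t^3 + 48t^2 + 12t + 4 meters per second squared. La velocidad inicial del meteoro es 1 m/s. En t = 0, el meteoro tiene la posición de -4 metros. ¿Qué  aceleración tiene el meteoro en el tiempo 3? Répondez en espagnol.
Usando a(t) = -60·t^3 + 48·t^2 + 12·t + 4 y sustituyendo t = 3, encontramos a = -1148.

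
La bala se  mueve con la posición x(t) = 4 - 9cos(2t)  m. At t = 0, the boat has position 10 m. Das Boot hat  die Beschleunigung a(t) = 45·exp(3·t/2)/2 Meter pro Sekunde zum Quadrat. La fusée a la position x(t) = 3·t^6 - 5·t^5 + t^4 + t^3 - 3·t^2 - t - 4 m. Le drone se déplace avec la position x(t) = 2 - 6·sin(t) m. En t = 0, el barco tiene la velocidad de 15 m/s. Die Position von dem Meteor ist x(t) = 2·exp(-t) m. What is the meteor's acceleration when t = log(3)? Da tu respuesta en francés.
Nous devons dériver notre équation de la position x(t) = 2·exp(-t) 2 fois. En prenant d/dt de x(t), nous trouvons v(t) = -2·exp(-t). En dérivant la vitesse, nous obtenons l'accélération: a(t) = 2·exp(-t). De l'équation de l'accélération a(t) = 2·exp(-t), nous substituons t = log(3) pour obtenir a = 2/3.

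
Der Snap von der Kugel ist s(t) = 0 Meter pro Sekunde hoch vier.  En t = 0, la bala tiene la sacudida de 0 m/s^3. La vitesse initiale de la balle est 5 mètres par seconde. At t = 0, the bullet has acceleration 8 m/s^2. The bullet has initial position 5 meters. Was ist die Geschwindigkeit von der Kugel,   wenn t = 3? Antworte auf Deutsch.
Ausgehend von dem Snap s(t) = 0, nehmen wir 3 Integrale. Mit ∫s(t)dt und Anwendung von j(0) = 0, finden wir j(t) = 0. Das Integral von dem Ruck ist die Beschleunigung. Mit a(0) = 8 erhalten wir a(t) = 8. Das Integral von der Beschleunigung ist die Geschwindigkeit. Mit v(0) = 5 erhalten wir v(t) = 8·t + 5. Aus der Gleichung für die Geschwindigkeit v(t) = 8·t + 5, setzen wir t = 3 ein und erhalten v = 29.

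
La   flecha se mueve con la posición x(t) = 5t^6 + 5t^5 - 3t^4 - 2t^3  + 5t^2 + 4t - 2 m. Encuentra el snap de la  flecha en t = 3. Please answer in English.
Starting from position x(t) = 5·t^6 + 5·t^5 - 3·t^4 - 2·t^3 + 5·t^2 + 4·t - 2, we take 4 derivatives. Taking d/dt of x(t), we find v(t) = 30·t^5 + 25·t^4 - 12·t^3 - 6·t^2 + 10·t + 4. The derivative of velocity gives acceleration: a(t) = 150·t^4 + 100·t^3 - 36·t^2 - 12·t + 10. Taking d/dt of a(t), we find j(t) = 600·t^3 + 300·t^2 - 72·t - 12. Differentiating jerk, we get snap: s(t) = 1800·t^2 + 600·t - 72. Using s(t) = 1800·t^2 + 600·t - 72 and substituting t = 3, we find s = 17928.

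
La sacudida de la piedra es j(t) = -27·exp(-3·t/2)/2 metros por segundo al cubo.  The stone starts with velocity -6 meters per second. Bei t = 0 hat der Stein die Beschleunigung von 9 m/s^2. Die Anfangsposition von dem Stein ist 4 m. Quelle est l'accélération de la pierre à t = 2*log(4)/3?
Nous devons intégrer notre équation du jerk j(t) = -27·exp(-3·t/2)/2 1 fois. En intégrant le jerk et en utilisant la condition initiale a(0) = 9, nous obtenons a(t) = 9·exp(-3·t/2). En utilisant a(t) = 9·exp(-3·t/2) et en substituant t = 2*log(4)/3, nous trouvons a = 9/4.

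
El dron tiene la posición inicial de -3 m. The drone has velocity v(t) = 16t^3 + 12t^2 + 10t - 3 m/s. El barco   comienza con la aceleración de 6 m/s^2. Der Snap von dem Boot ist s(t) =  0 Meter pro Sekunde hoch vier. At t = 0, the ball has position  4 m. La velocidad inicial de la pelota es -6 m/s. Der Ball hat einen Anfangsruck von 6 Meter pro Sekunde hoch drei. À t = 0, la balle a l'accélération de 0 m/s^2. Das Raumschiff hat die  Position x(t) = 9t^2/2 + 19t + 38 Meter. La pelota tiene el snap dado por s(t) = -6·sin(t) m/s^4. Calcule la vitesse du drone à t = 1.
En utilisant v(t) = 16·t^3 + 12·t^2 + 10·t - 3 et en substituant t = 1, nous trouvons v = 35.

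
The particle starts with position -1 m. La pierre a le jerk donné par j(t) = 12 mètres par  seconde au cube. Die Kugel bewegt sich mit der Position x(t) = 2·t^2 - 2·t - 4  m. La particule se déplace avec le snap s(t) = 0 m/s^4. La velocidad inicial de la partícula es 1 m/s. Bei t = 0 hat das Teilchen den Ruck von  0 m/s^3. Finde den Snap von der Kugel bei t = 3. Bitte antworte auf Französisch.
En partant de la position x(t) = 2·t^2 - 2·t - 4, nous prenons 4 dérivées. En dérivant la position, nous obtenons la vitesse: v(t) = 4·t - 2. En prenant d/dt de v(t), nous trouvons a(t) = 4. La dérivée de l'accélération donne le jerk: j(t) = 0. En dérivant le jerk, nous obtenons le snap: s(t) = 0. En utilisant s(t) = 0 et en substituant t = 3, nous trouvons s = 0.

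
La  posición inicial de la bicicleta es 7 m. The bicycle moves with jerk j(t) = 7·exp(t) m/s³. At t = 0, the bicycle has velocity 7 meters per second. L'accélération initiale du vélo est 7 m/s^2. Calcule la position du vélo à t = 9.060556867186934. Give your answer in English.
To find the answer, we compute 3 antiderivatives of j(t) = 7·exp(t). Taking ∫j(t)dt and applying a(0) = 7, we find a(t) = 7·exp(t). The antiderivative of acceleration, with v(0) = 7, gives velocity: v(t) = 7·exp(t). Integrating velocity and using the initial condition x(0) = 7, we get x(t) = 7·exp(t). Using x(t) = 7·exp(t) and substituting t = 9.060556867186934, we find x = 60262.6035026423.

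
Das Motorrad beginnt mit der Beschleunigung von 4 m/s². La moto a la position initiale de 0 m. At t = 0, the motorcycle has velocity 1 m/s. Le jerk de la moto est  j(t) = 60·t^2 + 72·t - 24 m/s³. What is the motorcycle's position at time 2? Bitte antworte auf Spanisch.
Necesitamos integrar nuestra ecuación de la sacudida j(t) = 60·t^2 + 72·t - 24 3 veces. La antiderivada de la sacudida, con a(0) = 4, da la aceleración: a(t) = 20·t^3 + 36·t^2 - 24·t + 4. Tomando ∫a(t)dt y aplicando v(0) = 1, encontramos v(t) = 5·t^4 + 12·t^3 - 12·t^2 + 4·t + 1. La integral de la velocidad, con x(0) = 0, da la posición: x(t) = t^5 + 3·t^4 - 4·t^3 + 2·t^2 + t. Usando x(t) = t^5 + 3·t^4 - 4·t^3 + 2·t^2 + t y sustituyendo t = 2, encontramos x = 58.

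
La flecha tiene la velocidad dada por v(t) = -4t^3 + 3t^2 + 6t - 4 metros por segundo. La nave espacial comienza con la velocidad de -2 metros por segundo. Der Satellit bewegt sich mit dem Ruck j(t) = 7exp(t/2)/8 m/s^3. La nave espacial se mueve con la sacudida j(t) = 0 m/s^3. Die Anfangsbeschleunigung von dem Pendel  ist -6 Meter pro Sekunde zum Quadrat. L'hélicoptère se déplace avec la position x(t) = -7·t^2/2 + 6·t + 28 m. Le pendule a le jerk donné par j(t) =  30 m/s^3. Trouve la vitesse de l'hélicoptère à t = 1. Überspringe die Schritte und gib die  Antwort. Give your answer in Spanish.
v(1) = -1.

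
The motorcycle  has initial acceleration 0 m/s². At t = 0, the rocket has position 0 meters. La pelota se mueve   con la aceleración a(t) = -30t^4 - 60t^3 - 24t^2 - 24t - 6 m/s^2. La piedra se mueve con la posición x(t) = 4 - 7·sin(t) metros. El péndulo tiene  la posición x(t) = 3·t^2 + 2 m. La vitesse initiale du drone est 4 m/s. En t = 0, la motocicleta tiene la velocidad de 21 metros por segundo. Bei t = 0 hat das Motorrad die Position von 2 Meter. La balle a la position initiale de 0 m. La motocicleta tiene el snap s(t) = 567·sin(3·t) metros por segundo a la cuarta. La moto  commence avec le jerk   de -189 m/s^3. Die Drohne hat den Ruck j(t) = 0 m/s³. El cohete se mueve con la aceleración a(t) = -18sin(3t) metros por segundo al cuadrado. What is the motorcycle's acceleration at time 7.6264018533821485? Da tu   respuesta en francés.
Pour résoudre ceci, nous devons prendre 2 intégrales de notre équation du snap s(t) = 567·sin(3·t). En prenant ∫s(t)dt et en appliquant j(0) = -189, nous trouvons j(t) = -189·cos(3·t). L'intégrale du jerk est l'accélération. En utilisant a(0) = 0, nous obtenons a(t) = -63·sin(3·t). En utilisant a(t) = -63·sin(3·t) et en substituant t = 7.6264018533821485, nous trouvons a = 48.8783814407879.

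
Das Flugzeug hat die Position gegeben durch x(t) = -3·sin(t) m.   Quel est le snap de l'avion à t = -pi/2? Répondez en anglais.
To solve this, we need to take 4 derivatives of our position equation x(t) = -3·sin(t). Differentiating position, we get velocity: v(t) = -3·cos(t). The derivative of velocity gives acceleration: a(t) = 3·sin(t). The derivative of acceleration gives jerk: j(t) = 3·cos(t). Differentiating jerk, we get snap: s(t) = -3·sin(t). Using s(t) = -3·sin(t) and substituting t = -pi/2, we find s = 3.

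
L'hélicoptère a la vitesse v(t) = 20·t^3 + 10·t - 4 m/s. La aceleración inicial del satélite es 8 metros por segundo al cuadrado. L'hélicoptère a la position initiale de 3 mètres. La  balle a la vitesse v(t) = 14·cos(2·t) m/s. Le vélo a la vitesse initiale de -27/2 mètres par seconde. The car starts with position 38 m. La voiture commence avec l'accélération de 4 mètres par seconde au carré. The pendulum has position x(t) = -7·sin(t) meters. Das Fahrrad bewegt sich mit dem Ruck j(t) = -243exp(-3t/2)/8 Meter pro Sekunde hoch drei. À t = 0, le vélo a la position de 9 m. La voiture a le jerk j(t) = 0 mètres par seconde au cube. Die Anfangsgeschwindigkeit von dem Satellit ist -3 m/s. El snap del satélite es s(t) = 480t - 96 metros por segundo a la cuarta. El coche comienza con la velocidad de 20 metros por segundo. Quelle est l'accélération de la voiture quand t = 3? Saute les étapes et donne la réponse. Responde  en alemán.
Bei t = 3, a = 4.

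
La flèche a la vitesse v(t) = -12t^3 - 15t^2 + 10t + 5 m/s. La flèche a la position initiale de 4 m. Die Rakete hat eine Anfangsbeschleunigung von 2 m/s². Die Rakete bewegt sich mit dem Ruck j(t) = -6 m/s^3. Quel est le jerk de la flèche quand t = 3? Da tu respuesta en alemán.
Ausgehend von der Geschwindigkeit v(t) = -12·t^3 - 15·t^2 + 10·t + 5, nehmen wir 2 Ableitungen. Die Ableitung von der Geschwindigkeit ergibt die Beschleunigung: a(t) = -36·t^2 - 30·t + 10. Die Ableitung von der Beschleunigung ergibt den Ruck: j(t) = -72·t - 30. Wir haben den Ruck j(t) = -72·t - 30. Durch Einsetzen von t = 3: j(3) = -246.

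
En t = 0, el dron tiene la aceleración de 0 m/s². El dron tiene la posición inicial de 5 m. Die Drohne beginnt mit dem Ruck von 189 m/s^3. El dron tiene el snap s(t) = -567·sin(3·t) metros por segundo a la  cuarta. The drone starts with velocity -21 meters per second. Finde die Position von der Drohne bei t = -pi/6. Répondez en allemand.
Wir müssen das Integral unserer Gleichung für den Snap s(t) = -567·sin(3·t) 4-mal finden. Durch Integration von dem Snap und Verwendung der Anfangsbedingung j(0) = 189, erhalten wir j(t) = 189·cos(3·t). Die Stammfunktion von dem Ruck ist die Beschleunigung. Mit a(0) = 0 erhalten wir a(t) = 63·sin(3·t). Das Integral von der Beschleunigung, mit v(0) = -21, ergibt die Geschwindigkeit: v(t) = -21·cos(3·t). Durch Integration von der Geschwindigkeit und Verwendung der Anfangsbedingung x(0) = 5, erhalten wir x(t) = 5 - 7·sin(3·t). Aus der Gleichung für die Position x(t) = 5 - 7·sin(3·t), setzen wir t = -pi/6 ein und erhalten x = 12.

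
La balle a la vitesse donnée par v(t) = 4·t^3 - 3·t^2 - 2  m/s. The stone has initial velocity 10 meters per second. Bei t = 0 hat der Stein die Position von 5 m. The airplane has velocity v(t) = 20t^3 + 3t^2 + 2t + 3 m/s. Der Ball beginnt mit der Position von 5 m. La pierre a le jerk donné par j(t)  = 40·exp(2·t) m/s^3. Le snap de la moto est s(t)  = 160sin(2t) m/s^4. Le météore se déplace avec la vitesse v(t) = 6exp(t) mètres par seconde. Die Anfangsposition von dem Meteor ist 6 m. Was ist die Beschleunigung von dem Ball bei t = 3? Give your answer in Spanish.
Para resolver esto, necesitamos tomar 1 derivada de nuestra ecuación de la velocidad v(t) = 4·t^3 - 3·t^2 - 2. La derivada de la velocidad da la aceleración: a(t) = 12·t^2 - 6·t. De la ecuación de la aceleración a(t) = 12·t^2 - 6·t, sustituimos t = 3 para obtener a = 90.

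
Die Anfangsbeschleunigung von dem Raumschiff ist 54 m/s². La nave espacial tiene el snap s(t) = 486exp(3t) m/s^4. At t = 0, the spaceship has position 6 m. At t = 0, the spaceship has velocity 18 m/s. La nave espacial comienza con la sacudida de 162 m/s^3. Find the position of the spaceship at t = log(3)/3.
We must find the integral of our snap equation s(t) = 486·exp(3·t) 4 times. The integral of snap, with j(0) = 162, gives jerk: j(t) = 162·exp(3·t). Integrating jerk and using the initial condition a(0) = 54, we get a(t) = 54·exp(3·t). The antiderivative of acceleration, with v(0) = 18, gives velocity: v(t) = 18·exp(3·t). The integral of velocity, with x(0) = 6, gives position: x(t) = 6·exp(3·t). From the given position equation x(t) = 6·exp(3·t), we substitute t = log(3)/3 to get x = 18.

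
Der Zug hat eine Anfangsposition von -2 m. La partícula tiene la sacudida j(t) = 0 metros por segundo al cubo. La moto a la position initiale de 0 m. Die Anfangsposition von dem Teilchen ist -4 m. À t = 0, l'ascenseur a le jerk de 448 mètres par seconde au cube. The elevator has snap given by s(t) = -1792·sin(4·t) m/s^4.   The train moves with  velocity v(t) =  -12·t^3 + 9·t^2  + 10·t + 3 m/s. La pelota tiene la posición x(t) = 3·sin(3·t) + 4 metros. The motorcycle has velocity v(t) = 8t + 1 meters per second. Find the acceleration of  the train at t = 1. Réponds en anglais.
Starting from velocity v(t) = -12·t^3 + 9·t^2 + 10·t + 3, we take 1 derivative. The derivative of velocity gives acceleration: a(t) = -36·t^2 + 18·t + 10. Using a(t) = -36·t^2 + 18·t + 10 and substituting t = 1, we find a = -8.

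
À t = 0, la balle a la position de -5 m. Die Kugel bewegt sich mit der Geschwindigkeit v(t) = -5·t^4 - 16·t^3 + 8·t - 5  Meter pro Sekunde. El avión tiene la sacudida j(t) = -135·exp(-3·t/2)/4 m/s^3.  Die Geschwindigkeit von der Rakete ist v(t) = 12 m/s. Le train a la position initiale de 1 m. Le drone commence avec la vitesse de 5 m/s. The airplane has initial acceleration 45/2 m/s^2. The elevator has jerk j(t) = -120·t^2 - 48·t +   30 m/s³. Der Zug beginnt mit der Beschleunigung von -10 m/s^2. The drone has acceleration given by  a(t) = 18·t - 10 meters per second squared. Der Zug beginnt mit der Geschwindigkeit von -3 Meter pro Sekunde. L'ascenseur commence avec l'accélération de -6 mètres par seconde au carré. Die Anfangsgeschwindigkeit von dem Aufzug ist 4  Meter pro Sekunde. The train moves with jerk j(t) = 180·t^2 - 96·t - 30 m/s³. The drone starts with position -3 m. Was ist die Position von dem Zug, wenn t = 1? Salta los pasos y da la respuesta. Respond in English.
At t = 1, x = -13.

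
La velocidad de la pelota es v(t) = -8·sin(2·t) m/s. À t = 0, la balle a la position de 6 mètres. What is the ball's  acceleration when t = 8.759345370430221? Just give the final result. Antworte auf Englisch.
The answer is -3.80217192755277.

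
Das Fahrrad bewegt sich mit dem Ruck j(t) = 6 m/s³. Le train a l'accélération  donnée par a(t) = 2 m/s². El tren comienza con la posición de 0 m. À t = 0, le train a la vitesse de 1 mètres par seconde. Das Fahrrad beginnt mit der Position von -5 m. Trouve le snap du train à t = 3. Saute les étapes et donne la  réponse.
La réponse est 0.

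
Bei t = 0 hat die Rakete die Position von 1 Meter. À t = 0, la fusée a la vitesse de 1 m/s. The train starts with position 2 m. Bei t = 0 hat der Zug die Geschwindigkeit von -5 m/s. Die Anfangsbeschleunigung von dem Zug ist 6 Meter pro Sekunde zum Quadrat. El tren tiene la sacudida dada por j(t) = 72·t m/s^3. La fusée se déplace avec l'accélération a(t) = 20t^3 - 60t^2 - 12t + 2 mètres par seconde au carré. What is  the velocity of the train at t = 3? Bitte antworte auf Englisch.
We must find the integral of our jerk equation j(t) = 72·t 2 times. The antiderivative of jerk, with a(0) = 6, gives acceleration: a(t) = 36·t^2 + 6. The integral of acceleration, with v(0) = -5, gives velocity: v(t) = 12·t^3 + 6·t - 5. We have velocity v(t) = 12·t^3 + 6·t - 5. Substituting t = 3: v(3) = 337.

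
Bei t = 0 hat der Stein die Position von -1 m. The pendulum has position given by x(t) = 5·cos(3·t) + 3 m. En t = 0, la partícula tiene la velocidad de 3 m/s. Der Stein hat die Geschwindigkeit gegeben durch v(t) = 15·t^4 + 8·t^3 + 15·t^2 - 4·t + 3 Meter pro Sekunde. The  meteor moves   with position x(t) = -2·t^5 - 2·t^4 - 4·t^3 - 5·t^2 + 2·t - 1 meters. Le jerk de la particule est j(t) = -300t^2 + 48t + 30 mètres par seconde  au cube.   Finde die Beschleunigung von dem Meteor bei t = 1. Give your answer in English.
To solve this, we need to take 2 derivatives of our position equation x(t) = -2·t^5 - 2·t^4 - 4·t^3 - 5·t^2 + 2·t - 1. The derivative of position gives velocity: v(t) = -10·t^4 - 8·t^3 - 12·t^2 - 10·t + 2. Differentiating velocity, we get acceleration: a(t) = -40·t^3 - 24·t^2 - 24·t - 10. From the given acceleration equation a(t) = -40·t^3 - 24·t^2 - 24·t - 10, we substitute t = 1 to get a = -98.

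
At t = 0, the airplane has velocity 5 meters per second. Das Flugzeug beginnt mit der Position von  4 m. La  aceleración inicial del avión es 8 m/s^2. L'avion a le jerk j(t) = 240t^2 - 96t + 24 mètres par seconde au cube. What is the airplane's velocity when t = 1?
We need to integrate our jerk equation j(t) = 240·t^2 - 96·t + 24 2 times. Finding the antiderivative of j(t) and using a(0) = 8: a(t) = 80·t^3 - 48·t^2 + 24·t + 8. The integral of acceleration is velocity. Using v(0) = 5, we get v(t) = 20·t^4 - 16·t^3 + 12·t^2 + 8·t + 5. From the given velocity equation v(t) = 20·t^4 - 16·t^3 + 12·t^2 + 8·t + 5, we substitute t = 1 to get v = 29.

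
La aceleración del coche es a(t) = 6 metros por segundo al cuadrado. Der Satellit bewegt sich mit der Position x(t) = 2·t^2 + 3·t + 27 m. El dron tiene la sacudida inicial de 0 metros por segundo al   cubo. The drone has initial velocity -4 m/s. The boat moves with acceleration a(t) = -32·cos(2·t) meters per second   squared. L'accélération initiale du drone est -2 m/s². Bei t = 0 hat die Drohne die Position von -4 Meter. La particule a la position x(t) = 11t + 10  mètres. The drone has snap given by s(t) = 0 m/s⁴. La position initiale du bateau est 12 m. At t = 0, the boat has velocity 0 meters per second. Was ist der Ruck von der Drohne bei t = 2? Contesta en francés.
Nous devons trouver l'intégrale de notre équation du snap s(t) = 0 1 fois. La primitive du snap est le jerk. En utilisant j(0) = 0, nous obtenons j(t) = 0. En utilisant j(t) = 0 et en substituant t = 2, nous trouvons j = 0.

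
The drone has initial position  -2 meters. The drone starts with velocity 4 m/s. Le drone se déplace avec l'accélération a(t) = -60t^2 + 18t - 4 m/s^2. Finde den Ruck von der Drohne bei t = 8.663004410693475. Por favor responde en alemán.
Wir müssen unsere Gleichung für die Beschleunigung a(t) = -60·t^2 + 18·t - 4 1-mal ableiten. Mit d/dt von a(t) finden wir j(t) = 18 - 120·t. Aus der Gleichung für den Ruck j(t) = 18 - 120·t, setzen wir t = 8.663004410693475 ein und erhalten j = -1021.56052928322.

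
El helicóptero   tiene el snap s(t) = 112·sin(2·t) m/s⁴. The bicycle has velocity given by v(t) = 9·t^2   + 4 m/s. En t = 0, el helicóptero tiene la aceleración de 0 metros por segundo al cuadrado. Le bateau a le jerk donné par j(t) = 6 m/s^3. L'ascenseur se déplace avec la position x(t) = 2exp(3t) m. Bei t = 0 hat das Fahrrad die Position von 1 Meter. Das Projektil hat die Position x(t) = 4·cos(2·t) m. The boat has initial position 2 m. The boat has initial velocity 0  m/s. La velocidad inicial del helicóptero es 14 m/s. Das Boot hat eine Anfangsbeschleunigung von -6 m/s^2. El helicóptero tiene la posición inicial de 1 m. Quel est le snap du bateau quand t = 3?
Pour résoudre ceci, nous devons prendre 1 dérivée de notre équation du jerk j(t) = 6. La dérivée du jerk donne le snap: s(t) = 0. Nous avons le snap s(t) = 0. En substituant t = 3: s(3) = 0.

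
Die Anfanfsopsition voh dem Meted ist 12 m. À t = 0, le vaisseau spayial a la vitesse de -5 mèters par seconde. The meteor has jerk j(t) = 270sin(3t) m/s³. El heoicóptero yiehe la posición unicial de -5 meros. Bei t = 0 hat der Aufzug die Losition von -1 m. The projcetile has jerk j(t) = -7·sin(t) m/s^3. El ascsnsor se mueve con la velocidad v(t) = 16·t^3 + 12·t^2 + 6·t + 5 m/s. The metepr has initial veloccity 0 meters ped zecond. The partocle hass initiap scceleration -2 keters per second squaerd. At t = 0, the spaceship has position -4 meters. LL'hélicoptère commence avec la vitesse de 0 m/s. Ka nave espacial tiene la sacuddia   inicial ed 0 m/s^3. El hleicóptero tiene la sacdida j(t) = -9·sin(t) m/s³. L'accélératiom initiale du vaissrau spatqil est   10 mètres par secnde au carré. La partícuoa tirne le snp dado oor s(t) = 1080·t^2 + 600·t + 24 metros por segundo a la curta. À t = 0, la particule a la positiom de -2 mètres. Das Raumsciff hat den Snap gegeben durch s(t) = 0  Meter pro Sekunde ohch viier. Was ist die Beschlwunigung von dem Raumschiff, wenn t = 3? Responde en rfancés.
Nous devons trouver la primitive de notre équation du snap s(t) = 0 2 fois. En intégrant le snap et en utilisant la condition initiale j(0) = 0, nous obtenons j(t) = 0. En prenant ∫j(t)dt et en appliquant a(0) = 10, nous trouvons a(t) = 10. De l'équation de l'accélération a(t) = 10, nous substituons t = 3 pour obtenir a = 10.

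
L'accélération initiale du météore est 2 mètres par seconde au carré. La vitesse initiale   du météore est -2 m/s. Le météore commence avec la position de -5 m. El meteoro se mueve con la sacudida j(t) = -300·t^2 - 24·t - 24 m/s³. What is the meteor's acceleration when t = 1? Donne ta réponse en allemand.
Um dies zu lösen, müssen wir 1 Stammfunktion unserer Gleichung für den Ruck j(t) = -300·t^2 - 24·t - 24 finden. Die Stammfunktion von dem Ruck ist die Beschleunigung. Mit a(0) = 2 erhalten wir a(t) = -100·t^3 - 12·t^2 - 24·t + 2. Aus der Gleichung für die Beschleunigung a(t) = -100·t^3 - 12·t^2 - 24·t + 2, setzen wir t = 1 ein und erhalten a = -134.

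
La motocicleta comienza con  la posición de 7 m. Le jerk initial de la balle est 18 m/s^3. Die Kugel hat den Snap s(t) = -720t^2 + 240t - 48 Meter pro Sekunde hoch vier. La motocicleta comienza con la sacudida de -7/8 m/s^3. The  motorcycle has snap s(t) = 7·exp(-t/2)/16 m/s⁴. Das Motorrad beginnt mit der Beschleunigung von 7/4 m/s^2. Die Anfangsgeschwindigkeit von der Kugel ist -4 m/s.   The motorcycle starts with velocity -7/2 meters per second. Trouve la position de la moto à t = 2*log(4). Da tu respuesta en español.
Partiendo del snap s(t) = 7·exp(-t/2)/16, tomamos 4 integrales. La antiderivada del snap, con j(0) = -7/8, da la sacudida: j(t) = -7·exp(-t/2)/8. La integral de la sacudida es la aceleración. Usando a(0) = 7/4, obtenemos a(t) = 7·exp(-t/2)/4. Integrando la aceleración y usando la condición inicial v(0) = -7/2, obtenemos v(t) = -7·exp(-t/2)/2. La integral de la velocidad, con x(0) = 7, da la posición: x(t) = 7·exp(-t/2). Usando x(t) = 7·exp(-t/2) y sustituyendo t = 2*log(4), encontramos x = 7/4.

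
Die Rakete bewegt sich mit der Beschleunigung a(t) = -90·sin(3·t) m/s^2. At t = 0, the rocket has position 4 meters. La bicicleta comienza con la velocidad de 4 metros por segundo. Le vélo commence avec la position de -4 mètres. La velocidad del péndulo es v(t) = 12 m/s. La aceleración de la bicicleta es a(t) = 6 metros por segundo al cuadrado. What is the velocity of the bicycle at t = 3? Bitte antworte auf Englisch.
To find the answer, we compute 1 integral of a(t) = 6. The antiderivative of acceleration is velocity. Using v(0) = 4, we get v(t) = 6·t + 4. We have velocity v(t) = 6·t + 4. Substituting t = 3: v(3) = 22.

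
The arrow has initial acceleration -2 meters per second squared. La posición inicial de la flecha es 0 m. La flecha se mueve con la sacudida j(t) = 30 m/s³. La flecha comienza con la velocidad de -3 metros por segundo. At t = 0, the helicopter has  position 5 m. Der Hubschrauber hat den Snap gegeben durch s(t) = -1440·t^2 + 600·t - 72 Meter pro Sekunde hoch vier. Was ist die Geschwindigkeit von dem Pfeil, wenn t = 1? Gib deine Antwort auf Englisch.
Starting from jerk j(t) = 30, we take 2 integrals. The integral of jerk, with a(0) = -2, gives acceleration: a(t) = 30·t - 2. The integral of acceleration is velocity. Using v(0) = -3, we get v(t) = 15·t^2 - 2·t - 3. We have velocity v(t) = 15·t^2 - 2·t - 3. Substituting t = 1: v(1) = 10.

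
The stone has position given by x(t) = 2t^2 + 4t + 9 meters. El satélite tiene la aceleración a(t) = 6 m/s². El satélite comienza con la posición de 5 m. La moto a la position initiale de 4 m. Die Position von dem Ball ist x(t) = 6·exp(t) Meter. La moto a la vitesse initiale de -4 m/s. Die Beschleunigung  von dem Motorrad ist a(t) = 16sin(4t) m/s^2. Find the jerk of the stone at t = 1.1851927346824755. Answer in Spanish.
Partiendo de la posición x(t) = 2·t^2 + 4·t + 9, tomamos 3 derivadas. Derivando la posición, obtenemos la velocidad: v(t) = 4·t + 4. Tomando d/dt de v(t), encontramos a(t) = 4. Derivando la aceleración, obtenemos la sacudida: j(t) = 0. Tenemos la sacudida j(t) = 0. Sustituyendo t = 1.1851927346824755: j(1.1851927346824755) = 0.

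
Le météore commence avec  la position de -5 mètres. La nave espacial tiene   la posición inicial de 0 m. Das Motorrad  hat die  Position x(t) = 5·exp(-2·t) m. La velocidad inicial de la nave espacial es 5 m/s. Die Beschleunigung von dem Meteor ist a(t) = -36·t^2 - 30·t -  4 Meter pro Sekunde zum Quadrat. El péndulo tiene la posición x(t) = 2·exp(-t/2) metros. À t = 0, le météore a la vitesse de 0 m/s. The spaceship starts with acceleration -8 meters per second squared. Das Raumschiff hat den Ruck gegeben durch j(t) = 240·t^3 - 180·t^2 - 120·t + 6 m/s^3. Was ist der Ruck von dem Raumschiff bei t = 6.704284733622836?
Wir haben den Ruck j(t) = 240·t^3 - 180·t^2 - 120·t + 6. Durch Einsetzen von t = 6.704284733622836: j(6.704284733622836) = 63432.6423507508.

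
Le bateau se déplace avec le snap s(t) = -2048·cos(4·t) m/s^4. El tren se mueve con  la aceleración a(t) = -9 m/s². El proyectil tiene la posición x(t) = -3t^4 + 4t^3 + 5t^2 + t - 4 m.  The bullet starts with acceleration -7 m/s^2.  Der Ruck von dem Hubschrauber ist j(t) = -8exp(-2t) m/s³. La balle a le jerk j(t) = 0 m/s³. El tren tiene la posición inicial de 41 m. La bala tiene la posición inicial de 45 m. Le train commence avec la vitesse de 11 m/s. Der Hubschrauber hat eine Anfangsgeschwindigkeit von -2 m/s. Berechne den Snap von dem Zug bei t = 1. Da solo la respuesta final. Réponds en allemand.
s(1) = 0.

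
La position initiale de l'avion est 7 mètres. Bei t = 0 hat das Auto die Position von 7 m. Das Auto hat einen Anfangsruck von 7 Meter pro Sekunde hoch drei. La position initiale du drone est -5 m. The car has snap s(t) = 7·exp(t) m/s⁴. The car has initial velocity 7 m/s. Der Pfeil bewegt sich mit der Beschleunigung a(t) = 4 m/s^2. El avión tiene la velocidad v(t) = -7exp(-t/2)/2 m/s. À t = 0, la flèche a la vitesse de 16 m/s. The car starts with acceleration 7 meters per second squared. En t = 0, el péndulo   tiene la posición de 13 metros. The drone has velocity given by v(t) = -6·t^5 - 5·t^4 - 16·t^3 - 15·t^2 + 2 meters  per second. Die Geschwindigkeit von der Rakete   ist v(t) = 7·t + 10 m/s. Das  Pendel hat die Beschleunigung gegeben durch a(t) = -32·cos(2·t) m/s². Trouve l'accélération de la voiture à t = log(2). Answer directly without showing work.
La réponse est 14.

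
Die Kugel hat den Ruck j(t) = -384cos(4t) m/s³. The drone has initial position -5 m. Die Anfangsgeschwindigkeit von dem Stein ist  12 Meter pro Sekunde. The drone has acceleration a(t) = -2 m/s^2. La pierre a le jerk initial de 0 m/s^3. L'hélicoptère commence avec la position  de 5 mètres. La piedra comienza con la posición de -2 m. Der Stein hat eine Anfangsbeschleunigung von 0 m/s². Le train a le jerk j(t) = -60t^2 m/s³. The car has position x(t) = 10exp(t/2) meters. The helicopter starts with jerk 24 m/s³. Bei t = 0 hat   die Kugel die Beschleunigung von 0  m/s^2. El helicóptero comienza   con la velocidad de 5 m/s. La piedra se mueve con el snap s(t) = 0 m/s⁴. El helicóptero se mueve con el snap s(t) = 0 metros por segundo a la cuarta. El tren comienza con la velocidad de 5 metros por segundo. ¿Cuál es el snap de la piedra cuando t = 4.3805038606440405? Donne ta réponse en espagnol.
Usando s(t) = 0 y sustituyendo t = 4.3805038606440405, encontramos s = 0.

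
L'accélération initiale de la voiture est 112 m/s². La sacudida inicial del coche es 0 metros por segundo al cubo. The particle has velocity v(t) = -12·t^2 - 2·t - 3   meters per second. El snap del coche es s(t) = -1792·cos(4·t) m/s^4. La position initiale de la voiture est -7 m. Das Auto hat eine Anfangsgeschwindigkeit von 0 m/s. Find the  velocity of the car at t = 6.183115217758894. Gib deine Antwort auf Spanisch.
Debemos encontrar la antiderivada de nuestra ecuación del snap s(t) = -1792·cos(4·t) 3 veces. La antiderivada del snap, con j(0) = 0, da la sacudida: j(t) = -448·sin(4·t). La antiderivada de la sacudida, con a(0) = 112, da la aceleración: a(t) = 112·cos(4·t). La integral de la aceleración, con v(0) = 0, da la velocidad: v(t) = 28·sin(4·t). De la ecuación de la velocidad v(t) = 28·sin(4·t), sustituimos t = 6.183115217758894 para obtener v = -10.9109434987563.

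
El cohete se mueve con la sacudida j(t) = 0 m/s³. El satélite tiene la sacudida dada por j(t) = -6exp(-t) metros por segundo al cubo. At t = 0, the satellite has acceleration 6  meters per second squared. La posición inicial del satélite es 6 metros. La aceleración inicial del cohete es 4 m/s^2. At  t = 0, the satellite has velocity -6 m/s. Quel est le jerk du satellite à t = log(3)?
De l'équation du jerk j(t) = -6·exp(-t), nous substituons t = log(3) pour obtenir j = -2.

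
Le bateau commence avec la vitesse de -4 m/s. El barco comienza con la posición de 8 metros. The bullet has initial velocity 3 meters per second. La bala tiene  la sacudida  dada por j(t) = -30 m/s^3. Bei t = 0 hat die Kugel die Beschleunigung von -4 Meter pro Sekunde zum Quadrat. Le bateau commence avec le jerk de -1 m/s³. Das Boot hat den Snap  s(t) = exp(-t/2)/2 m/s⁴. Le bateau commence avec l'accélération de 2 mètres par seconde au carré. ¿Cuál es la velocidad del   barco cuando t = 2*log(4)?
Debemos encontrar la integral de nuestra ecuación del snap s(t) = exp(-t/2)/2 3 veces. La integral del snap es la sacudida. Usando j(0) = -1, obtenemos j(t) = -exp(-t/2). Tomando ∫j(t)dt y aplicando a(0) = 2, encontramos a(t) = 2·exp(-t/2). La antiderivada de la aceleración es la velocidad. Usando v(0) = -4, obtenemos v(t) = -4·exp(-t/2). De la ecuación de la velocidad v(t) = -4·exp(-t/2), sustituimos t = 2*log(4) para obtener v = -1.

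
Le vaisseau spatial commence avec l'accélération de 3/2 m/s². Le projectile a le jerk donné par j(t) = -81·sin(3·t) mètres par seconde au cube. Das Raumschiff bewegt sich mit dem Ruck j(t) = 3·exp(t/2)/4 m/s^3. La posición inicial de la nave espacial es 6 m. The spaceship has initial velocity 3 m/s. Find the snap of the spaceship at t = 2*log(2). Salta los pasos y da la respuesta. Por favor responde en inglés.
s(2*log(2)) = 3/4.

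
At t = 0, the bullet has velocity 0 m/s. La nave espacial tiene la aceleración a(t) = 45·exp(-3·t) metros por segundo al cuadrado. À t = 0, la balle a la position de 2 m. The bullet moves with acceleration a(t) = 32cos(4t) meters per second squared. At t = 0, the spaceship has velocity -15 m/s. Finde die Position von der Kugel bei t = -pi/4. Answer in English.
We need to integrate our acceleration equation a(t) = 32·cos(4·t) 2 times. The antiderivative of acceleration is velocity. Using v(0) = 0, we get v(t) = 8·sin(4·t). Finding the antiderivative of v(t) and using x(0) = 2: x(t) = 4 - 2·cos(4·t). We have position x(t) = 4 - 2·cos(4·t). Substituting t = -pi/4: x(-pi/4) = 6.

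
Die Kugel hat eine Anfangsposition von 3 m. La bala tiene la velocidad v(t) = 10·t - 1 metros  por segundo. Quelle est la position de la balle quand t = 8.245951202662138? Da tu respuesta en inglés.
We must find the integral of our velocity equation v(t) = 10·t - 1 1 time. Finding the integral of v(t) and using x(0) = 3: x(t) = 5·t^2 - t + 3. From the given position equation x(t) = 5·t^2 - t + 3, we substitute t = 8.245951202662138 to get x = 334.732604980764.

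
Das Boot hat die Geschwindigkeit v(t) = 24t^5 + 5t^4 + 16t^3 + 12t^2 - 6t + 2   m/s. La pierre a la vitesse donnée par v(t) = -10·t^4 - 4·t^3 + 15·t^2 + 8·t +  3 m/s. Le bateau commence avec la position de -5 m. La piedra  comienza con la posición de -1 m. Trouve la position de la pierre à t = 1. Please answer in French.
Pour résoudre ceci, nous devons prendre 1 intégrale de notre équation de la vitesse v(t) = -10·t^4 - 4·t^3 + 15·t^2 + 8·t + 3. En prenant ∫v(t)dt et en appliquant x(0) = -1, nous trouvons x(t) = -2·t^5 - t^4 + 5·t^3 + 4·t^2 + 3·t - 1. En utilisant x(t) = -2·t^5 - t^4 + 5·t^3 + 4·t^2 + 3·t - 1 et en substituant t = 1, nous trouvons x = 8.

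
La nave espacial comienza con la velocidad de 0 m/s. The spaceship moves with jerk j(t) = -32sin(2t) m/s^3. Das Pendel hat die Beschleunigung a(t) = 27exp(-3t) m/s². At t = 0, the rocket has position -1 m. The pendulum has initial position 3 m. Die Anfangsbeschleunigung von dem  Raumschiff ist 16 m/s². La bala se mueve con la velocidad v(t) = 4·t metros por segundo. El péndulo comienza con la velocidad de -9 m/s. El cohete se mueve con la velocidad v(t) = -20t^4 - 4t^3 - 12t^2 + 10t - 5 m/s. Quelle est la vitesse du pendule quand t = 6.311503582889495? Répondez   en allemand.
Ausgehend von der Beschleunigung a(t) = 27·exp(-3·t), nehmen wir 1 Integral. Durch Integration von der Beschleunigung und Verwendung der Anfangsbedingung v(0) = -9, erhalten wir v(t) = -9·exp(-3·t). Wir haben die Geschwindigkeit v(t) = -9·exp(-3·t). Durch Einsetzen von t = 6.311503582889495: v(6.311503582889495) = -5.38380068950422E-8.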